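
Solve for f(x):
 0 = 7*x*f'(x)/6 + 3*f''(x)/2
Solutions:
 f(x) = C1 + C2*erf(sqrt(14)*x/6)


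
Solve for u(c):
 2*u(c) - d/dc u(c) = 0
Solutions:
 u(c) = C1*exp(2*c)


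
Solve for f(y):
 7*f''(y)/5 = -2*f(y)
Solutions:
 f(y) = C1*sin(sqrt(70)*y/7) + C2*cos(sqrt(70)*y/7)


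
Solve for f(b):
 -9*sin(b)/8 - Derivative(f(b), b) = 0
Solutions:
 f(b) = C1 + 9*cos(b)/8


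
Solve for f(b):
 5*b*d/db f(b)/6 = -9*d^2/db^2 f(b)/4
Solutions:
 f(b) = C1 + C2*erf(sqrt(15)*b/9)


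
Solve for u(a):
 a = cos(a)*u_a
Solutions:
 u(a) = C1 + Integral(a/cos(a), a)


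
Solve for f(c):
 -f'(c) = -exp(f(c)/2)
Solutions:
 f(c) = 2*log(-1/(C1 + c)) + 2*log(2)


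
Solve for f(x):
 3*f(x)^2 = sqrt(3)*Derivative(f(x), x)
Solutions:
 f(x) = -1/(C1 + sqrt(3)*x)


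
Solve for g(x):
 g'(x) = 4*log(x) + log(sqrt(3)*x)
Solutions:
 g(x) = C1 + 5*x*log(x) - 5*x + x*log(3)/2


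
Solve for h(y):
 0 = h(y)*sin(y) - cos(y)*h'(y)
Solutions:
 h(y) = C1/cos(y)


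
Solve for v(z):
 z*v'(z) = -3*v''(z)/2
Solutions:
 v(z) = C1 + C2*erf(sqrt(3)*z/3)


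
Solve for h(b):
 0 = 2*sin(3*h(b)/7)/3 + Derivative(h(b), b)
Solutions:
 2*b/3 + 7*log(cos(3*h(b)/7) - 1)/6 - 7*log(cos(3*h(b)/7) + 1)/6 = C1


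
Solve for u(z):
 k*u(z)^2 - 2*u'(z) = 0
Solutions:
 u(z) = -2/(C1 + k*z)


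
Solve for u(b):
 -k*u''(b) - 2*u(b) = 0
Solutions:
 u(b) = C1*exp(-sqrt(2)*b*sqrt(-1/k)) + C2*exp(sqrt(2)*b*sqrt(-1/k))


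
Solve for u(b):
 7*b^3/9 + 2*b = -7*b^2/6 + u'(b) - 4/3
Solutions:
 u(b) = C1 + 7*b^4/36 + 7*b^3/18 + b^2 + 4*b/3


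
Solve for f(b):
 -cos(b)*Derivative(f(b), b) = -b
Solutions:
 f(b) = C1 + Integral(b/cos(b), b)


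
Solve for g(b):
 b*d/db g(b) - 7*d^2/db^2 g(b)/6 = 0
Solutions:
 g(b) = C1 + C2*erfi(sqrt(21)*b/7)


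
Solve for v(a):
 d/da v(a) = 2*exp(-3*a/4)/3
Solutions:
 v(a) = C1 - 8*exp(-3*a/4)/9


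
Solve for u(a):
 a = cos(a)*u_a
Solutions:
 u(a) = C1 + Integral(a/cos(a), a)


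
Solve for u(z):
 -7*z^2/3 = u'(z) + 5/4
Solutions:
 u(z) = C1 - 7*z^3/9 - 5*z/4


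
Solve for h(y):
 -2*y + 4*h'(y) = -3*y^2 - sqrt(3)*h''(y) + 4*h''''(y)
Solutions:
 h(y) = C1 + C2*exp(-y*(3^(5/6)/(sqrt(144 - sqrt(3)) + 12)^(1/3) + 3^(2/3)*(sqrt(144 - sqrt(3)) + 12)^(1/3))/12)*sin(y*(-3^(1/6)*(sqrt(144 - sqrt(3)) + 12)^(1/3) + 3^(1/3)/(sqrt(144 - sqrt(3)) + 12)^(1/3))/4) + C3*exp(-y*(3^(5/6)/(sqrt(144 - sqrt(3)) + 12)^(1/3) + 3^(2/3)*(sqrt(144 - sqrt(3)) + 12)^(1/3))/12)*cos(y*(-3^(1/6)*(sqrt(144 - sqrt(3)) + 12)^(1/3) + 3^(1/3)/(sqrt(144 - sqrt(3)) + 12)^(1/3))/4) + C4*exp(y*(3^(5/6)/(sqrt(144 - sqrt(3)) + 12)^(1/3) + 3^(2/3)*(sqrt(144 - sqrt(3)) + 12)^(1/3))/6) - y^3/4 + y^2/4 + 3*sqrt(3)*y^2/16 - 9*y/32 - sqrt(3)*y/8


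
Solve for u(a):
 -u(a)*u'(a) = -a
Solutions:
 u(a) = -sqrt(C1 + a^2)
 u(a) = sqrt(C1 + a^2)


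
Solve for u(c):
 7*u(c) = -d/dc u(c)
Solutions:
 u(c) = C1*exp(-7*c)


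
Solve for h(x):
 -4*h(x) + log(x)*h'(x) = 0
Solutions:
 h(x) = C1*exp(4*li(x))


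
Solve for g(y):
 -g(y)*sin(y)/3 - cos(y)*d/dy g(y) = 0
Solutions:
 g(y) = C1*cos(y)^(1/3)


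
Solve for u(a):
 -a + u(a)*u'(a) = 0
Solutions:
 u(a) = -sqrt(C1 + a^2)
 u(a) = sqrt(C1 + a^2)


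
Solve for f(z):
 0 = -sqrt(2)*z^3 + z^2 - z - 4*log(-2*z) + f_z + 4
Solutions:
 f(z) = C1 + sqrt(2)*z^4/4 - z^3/3 + z^2/2 + 4*z*log(-z) + 4*z*(-2 + log(2))


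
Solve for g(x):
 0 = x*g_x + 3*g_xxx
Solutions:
 g(x) = C1 + Integral(C2*airyai(-3^(2/3)*x/3) + C3*airybi(-3^(2/3)*x/3), x)


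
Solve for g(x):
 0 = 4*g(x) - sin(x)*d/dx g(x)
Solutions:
 g(x) = C1*(cos(x)^2 - 2*cos(x) + 1)/(cos(x)^2 + 2*cos(x) + 1)


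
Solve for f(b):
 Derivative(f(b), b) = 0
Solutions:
 f(b) = C1


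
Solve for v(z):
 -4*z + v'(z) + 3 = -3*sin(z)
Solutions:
 v(z) = C1 + 2*z^2 - 3*z + 3*cos(z)


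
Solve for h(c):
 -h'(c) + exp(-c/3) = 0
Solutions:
 h(c) = C1 - 3*exp(-c/3)


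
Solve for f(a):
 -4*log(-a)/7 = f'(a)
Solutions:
 f(a) = C1 - 4*a*log(-a)/7 + 4*a/7


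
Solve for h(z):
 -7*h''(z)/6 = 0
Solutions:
 h(z) = C1 + C2*z


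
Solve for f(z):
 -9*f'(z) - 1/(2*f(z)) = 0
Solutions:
 f(z) = -sqrt(C1 - z)/3
 f(z) = sqrt(C1 - z)/3


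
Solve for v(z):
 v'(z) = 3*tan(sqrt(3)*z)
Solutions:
 v(z) = C1 - sqrt(3)*log(cos(sqrt(3)*z))


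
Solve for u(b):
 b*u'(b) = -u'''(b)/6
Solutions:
 u(b) = C1 + Integral(C2*airyai(-6^(1/3)*b) + C3*airybi(-6^(1/3)*b), b)


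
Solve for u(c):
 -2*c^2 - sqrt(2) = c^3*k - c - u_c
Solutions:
 u(c) = C1 + c^4*k/4 + 2*c^3/3 - c^2/2 + sqrt(2)*c


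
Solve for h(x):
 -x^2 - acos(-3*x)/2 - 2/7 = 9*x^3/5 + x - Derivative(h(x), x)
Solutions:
 h(x) = C1 + 9*x^4/20 + x^3/3 + x^2/2 + x*acos(-3*x)/2 + 2*x/7 + sqrt(1 - 9*x^2)/6


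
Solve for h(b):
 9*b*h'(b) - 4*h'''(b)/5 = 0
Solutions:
 h(b) = C1 + Integral(C2*airyai(90^(1/3)*b/2) + C3*airybi(90^(1/3)*b/2), b)


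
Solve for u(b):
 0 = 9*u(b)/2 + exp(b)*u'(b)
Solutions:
 u(b) = C1*exp(9*exp(-b)/2)


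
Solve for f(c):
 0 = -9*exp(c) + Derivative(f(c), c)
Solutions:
 f(c) = C1 + 9*exp(c)


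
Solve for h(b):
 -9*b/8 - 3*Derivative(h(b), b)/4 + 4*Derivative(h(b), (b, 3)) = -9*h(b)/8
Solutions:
 h(b) = C3*exp(-3*b/4) + b + (C1*sin(sqrt(15)*b/8) + C2*cos(sqrt(15)*b/8))*exp(3*b/8) + 2/3


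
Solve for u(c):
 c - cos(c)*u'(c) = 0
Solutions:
 u(c) = C1 + Integral(c/cos(c), c)


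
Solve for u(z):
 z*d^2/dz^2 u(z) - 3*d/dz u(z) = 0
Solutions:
 u(z) = C1 + C2*z^4


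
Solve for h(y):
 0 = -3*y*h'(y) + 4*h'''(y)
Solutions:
 h(y) = C1 + Integral(C2*airyai(6^(1/3)*y/2) + C3*airybi(6^(1/3)*y/2), y)


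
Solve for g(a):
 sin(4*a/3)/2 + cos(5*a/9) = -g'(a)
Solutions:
 g(a) = C1 - 9*sin(5*a/9)/5 + 3*cos(4*a/3)/8


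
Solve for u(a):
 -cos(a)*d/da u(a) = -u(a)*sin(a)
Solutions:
 u(a) = C1/cos(a)


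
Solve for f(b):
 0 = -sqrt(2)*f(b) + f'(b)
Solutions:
 f(b) = C1*exp(sqrt(2)*b)


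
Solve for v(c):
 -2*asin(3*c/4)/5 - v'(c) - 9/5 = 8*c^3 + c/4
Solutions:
 v(c) = C1 - 2*c^4 - c^2/8 - 2*c*asin(3*c/4)/5 - 9*c/5 - 2*sqrt(16 - 9*c^2)/15


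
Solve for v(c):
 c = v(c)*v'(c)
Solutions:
 v(c) = -sqrt(C1 + c^2)
 v(c) = sqrt(C1 + c^2)


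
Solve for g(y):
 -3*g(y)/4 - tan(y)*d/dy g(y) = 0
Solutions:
 g(y) = C1/sin(y)^(3/4)


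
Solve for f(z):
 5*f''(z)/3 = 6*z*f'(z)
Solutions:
 f(z) = C1 + C2*erfi(3*sqrt(5)*z/5)


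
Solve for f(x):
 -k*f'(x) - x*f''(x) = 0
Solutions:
 f(x) = C1 + x^(1 - re(k))*(C2*sin(log(x)*Abs(im(k))) + C3*cos(log(x)*im(k)))


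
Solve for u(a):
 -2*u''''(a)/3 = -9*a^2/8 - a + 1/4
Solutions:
 u(a) = C1 + C2*a + C3*a^2 + C4*a^3 + 3*a^6/640 + a^5/80 - a^4/64


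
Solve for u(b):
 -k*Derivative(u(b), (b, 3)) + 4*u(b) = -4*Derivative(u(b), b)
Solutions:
 u(b) = C1*exp(b*(6^(1/3)*(sqrt(3)*sqrt((27 - 16/k)/k^2) - 9/k)^(1/3)/6 - 2^(1/3)*3^(5/6)*I*(sqrt(3)*sqrt((27 - 16/k)/k^2) - 9/k)^(1/3)/6 - 8/(k*(-6^(1/3) + 2^(1/3)*3^(5/6)*I)*(sqrt(3)*sqrt((27 - 16/k)/k^2) - 9/k)^(1/3)))) + C2*exp(b*(6^(1/3)*(sqrt(3)*sqrt((27 - 16/k)/k^2) - 9/k)^(1/3)/6 + 2^(1/3)*3^(5/6)*I*(sqrt(3)*sqrt((27 - 16/k)/k^2) - 9/k)^(1/3)/6 + 8/(k*(6^(1/3) + 2^(1/3)*3^(5/6)*I)*(sqrt(3)*sqrt((27 - 16/k)/k^2) - 9/k)^(1/3)))) + C3*exp(-6^(1/3)*b*((sqrt(3)*sqrt((27 - 16/k)/k^2) - 9/k)^(1/3) + 2*6^(1/3)/(k*(sqrt(3)*sqrt((27 - 16/k)/k^2) - 9/k)^(1/3)))/3)


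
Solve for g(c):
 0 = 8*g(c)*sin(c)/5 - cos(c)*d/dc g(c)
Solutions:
 g(c) = C1/cos(c)^(8/5)


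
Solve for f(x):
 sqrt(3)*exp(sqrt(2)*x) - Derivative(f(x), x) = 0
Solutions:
 f(x) = C1 + sqrt(6)*exp(sqrt(2)*x)/2


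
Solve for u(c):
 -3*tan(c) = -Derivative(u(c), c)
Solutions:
 u(c) = C1 - 3*log(cos(c))


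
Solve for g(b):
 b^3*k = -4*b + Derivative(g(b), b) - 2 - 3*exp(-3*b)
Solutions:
 g(b) = C1 + b^4*k/4 + 2*b^2 + 2*b - exp(-3*b)


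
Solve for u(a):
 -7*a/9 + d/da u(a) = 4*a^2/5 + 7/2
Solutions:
 u(a) = C1 + 4*a^3/15 + 7*a^2/18 + 7*a/2


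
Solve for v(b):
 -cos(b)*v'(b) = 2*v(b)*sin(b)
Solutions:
 v(b) = C1*cos(b)^2


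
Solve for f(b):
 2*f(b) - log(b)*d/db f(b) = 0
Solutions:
 f(b) = C1*exp(2*li(b))


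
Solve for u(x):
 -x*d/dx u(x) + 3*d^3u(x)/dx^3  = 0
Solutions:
 u(x) = C1 + Integral(C2*airyai(3^(2/3)*x/3) + C3*airybi(3^(2/3)*x/3), x)


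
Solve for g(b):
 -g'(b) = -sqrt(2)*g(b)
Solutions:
 g(b) = C1*exp(sqrt(2)*b)


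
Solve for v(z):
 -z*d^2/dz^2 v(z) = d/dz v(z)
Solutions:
 v(z) = C1 + C2*log(z)


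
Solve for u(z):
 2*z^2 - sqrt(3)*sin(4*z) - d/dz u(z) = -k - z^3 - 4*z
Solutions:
 u(z) = C1 + k*z + z^4/4 + 2*z^3/3 + 2*z^2 + sqrt(3)*cos(4*z)/4


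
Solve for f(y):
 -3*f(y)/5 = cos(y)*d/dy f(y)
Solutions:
 f(y) = C1*(sin(y) - 1)^(3/10)/(sin(y) + 1)^(3/10)


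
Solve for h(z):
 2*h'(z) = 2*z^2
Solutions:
 h(z) = C1 + z^3/3


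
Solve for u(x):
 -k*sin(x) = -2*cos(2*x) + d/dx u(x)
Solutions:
 u(x) = C1 + k*cos(x) + sin(2*x)


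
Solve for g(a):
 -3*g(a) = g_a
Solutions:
 g(a) = C1*exp(-3*a)


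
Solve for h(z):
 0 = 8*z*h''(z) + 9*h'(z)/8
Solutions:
 h(z) = C1 + C2*z^(55/64)


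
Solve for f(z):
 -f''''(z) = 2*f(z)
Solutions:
 f(z) = (C1*sin(2^(3/4)*z/2) + C2*cos(2^(3/4)*z/2))*exp(-2^(3/4)*z/2) + (C3*sin(2^(3/4)*z/2) + C4*cos(2^(3/4)*z/2))*exp(2^(3/4)*z/2)


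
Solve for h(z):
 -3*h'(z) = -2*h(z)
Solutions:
 h(z) = C1*exp(2*z/3)


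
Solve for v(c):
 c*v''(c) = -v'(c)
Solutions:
 v(c) = C1 + C2*log(c)


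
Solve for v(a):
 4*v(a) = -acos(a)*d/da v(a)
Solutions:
 v(a) = C1*exp(-4*Integral(1/acos(a), a))


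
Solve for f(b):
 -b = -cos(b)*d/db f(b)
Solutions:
 f(b) = C1 + Integral(b/cos(b), b)


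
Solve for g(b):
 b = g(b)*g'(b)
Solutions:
 g(b) = -sqrt(C1 + b^2)
 g(b) = sqrt(C1 + b^2)


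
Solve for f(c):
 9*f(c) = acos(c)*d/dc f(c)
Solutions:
 f(c) = C1*exp(9*Integral(1/acos(c), c))


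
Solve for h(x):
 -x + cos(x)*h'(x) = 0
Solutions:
 h(x) = C1 + Integral(x/cos(x), x)


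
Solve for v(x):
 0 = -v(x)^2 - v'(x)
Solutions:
 v(x) = 1/(C1 + x)


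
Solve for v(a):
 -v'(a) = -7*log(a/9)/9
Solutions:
 v(a) = C1 + 7*a*log(a)/9 - 14*a*log(3)/9 - 7*a/9


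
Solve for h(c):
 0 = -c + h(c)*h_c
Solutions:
 h(c) = -sqrt(C1 + c^2)
 h(c) = sqrt(C1 + c^2)


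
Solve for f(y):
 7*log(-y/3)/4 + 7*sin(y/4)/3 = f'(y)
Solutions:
 f(y) = C1 + 7*y*log(-y)/4 - 7*y*log(3)/4 - 7*y/4 - 28*cos(y/4)/3


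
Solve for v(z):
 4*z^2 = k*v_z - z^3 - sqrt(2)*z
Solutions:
 v(z) = C1 + z^4/(4*k) + 4*z^3/(3*k) + sqrt(2)*z^2/(2*k)


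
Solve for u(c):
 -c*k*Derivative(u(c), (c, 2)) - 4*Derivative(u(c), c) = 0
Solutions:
 u(c) = C1 + c^(((re(k) - 4)*re(k) + im(k)^2)/(re(k)^2 + im(k)^2))*(C2*sin(4*log(c)*Abs(im(k))/(re(k)^2 + im(k)^2)) + C3*cos(4*log(c)*im(k)/(re(k)^2 + im(k)^2)))


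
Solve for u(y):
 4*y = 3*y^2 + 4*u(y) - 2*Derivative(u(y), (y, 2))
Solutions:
 u(y) = C1*exp(-sqrt(2)*y) + C2*exp(sqrt(2)*y) - 3*y^2/4 + y - 3/4


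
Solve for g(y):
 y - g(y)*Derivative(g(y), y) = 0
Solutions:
 g(y) = -sqrt(C1 + y^2)
 g(y) = sqrt(C1 + y^2)


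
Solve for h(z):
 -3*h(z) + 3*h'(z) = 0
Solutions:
 h(z) = C1*exp(z)


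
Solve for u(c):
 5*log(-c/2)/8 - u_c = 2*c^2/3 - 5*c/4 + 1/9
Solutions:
 u(c) = C1 - 2*c^3/9 + 5*c^2/8 + 5*c*log(-c)/8 + c*(-53 - 45*log(2))/72


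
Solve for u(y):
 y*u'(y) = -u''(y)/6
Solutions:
 u(y) = C1 + C2*erf(sqrt(3)*y)


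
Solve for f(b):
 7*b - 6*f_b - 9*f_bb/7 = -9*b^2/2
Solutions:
 f(b) = C1 + C2*exp(-14*b/3) + b^3/4 + 71*b^2/168 - 71*b/392


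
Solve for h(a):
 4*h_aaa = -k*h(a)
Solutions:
 h(a) = C1*exp(2^(1/3)*a*(-k)^(1/3)/2) + C2*exp(2^(1/3)*a*(-k)^(1/3)*(-1 + sqrt(3)*I)/4) + C3*exp(-2^(1/3)*a*(-k)^(1/3)*(1 + sqrt(3)*I)/4)


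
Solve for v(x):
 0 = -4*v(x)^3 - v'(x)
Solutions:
 v(x) = -sqrt(2)*sqrt(-1/(C1 - 4*x))/2
 v(x) = sqrt(2)*sqrt(-1/(C1 - 4*x))/2


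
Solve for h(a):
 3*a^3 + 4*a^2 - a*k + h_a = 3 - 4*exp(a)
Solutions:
 h(a) = C1 - 3*a^4/4 - 4*a^3/3 + a^2*k/2 + 3*a - 4*exp(a)


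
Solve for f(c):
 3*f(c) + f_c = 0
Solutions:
 f(c) = C1*exp(-3*c)


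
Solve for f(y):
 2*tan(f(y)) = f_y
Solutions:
 f(y) = pi - asin(C1*exp(2*y))
 f(y) = asin(C1*exp(2*y))


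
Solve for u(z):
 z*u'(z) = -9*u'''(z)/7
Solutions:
 u(z) = C1 + Integral(C2*airyai(-21^(1/3)*z/3) + C3*airybi(-21^(1/3)*z/3), z)


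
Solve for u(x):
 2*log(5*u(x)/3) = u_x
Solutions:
 Integral(1/(-log(_y) - log(5) + log(3)), (_y, u(x)))/2 = C1 - x


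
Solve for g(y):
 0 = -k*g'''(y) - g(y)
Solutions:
 g(y) = C1*exp(y*(-1/k)^(1/3)) + C2*exp(y*(-1/k)^(1/3)*(-1 + sqrt(3)*I)/2) + C3*exp(-y*(-1/k)^(1/3)*(1 + sqrt(3)*I)/2)


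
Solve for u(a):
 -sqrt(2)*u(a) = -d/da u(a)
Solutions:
 u(a) = C1*exp(sqrt(2)*a)


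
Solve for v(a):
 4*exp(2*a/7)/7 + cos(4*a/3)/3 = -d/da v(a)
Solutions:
 v(a) = C1 - 2*exp(2*a/7) - sin(4*a/3)/4


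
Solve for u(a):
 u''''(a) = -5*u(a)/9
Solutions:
 u(a) = (C1*sin(5^(1/4)*sqrt(6)*a/6) + C2*cos(5^(1/4)*sqrt(6)*a/6))*exp(-5^(1/4)*sqrt(6)*a/6) + (C3*sin(5^(1/4)*sqrt(6)*a/6) + C4*cos(5^(1/4)*sqrt(6)*a/6))*exp(5^(1/4)*sqrt(6)*a/6)


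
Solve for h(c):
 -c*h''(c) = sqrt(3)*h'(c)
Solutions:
 h(c) = C1 + C2*c^(1 - sqrt(3))


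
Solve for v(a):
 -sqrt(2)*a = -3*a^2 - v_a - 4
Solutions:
 v(a) = C1 - a^3 + sqrt(2)*a^2/2 - 4*a


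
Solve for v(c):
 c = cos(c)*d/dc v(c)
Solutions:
 v(c) = C1 + Integral(c/cos(c), c)


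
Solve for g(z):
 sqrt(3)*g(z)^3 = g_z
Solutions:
 g(z) = -sqrt(2)*sqrt(-1/(C1 + sqrt(3)*z))/2
 g(z) = sqrt(2)*sqrt(-1/(C1 + sqrt(3)*z))/2


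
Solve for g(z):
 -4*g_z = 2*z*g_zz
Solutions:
 g(z) = C1 + C2/z


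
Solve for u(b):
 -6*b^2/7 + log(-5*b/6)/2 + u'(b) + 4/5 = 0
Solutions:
 u(b) = C1 + 2*b^3/7 - b*log(-b)/2 + b*(-5*log(5) - 3 + 5*log(6))/10


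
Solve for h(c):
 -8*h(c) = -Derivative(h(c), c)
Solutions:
 h(c) = C1*exp(8*c)


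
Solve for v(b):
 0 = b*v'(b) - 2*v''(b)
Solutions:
 v(b) = C1 + C2*erfi(b/2)


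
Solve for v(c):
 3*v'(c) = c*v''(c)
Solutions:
 v(c) = C1 + C2*c^4


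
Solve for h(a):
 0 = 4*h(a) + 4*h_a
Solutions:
 h(a) = C1*exp(-a)


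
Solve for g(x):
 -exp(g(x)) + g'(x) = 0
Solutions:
 g(x) = log(-1/(C1 + x))


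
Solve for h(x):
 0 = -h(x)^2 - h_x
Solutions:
 h(x) = 1/(C1 + x)


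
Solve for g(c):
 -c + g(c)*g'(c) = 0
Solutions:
 g(c) = -sqrt(C1 + c^2)
 g(c) = sqrt(C1 + c^2)


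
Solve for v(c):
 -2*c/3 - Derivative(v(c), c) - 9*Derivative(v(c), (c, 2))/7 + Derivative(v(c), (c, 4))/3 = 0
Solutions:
 v(c) = C1 + C2*exp(-c*(6*3^(2/3)*98^(1/3)/(sqrt(133) + 49)^(1/3) + 84^(1/3)*(sqrt(133) + 49)^(1/3))/28)*sin(3^(1/6)*c*(-28^(1/3)*3^(2/3)*(sqrt(133) + 49)^(1/3) + 18*98^(1/3)/(sqrt(133) + 49)^(1/3))/28) + C3*exp(-c*(6*3^(2/3)*98^(1/3)/(sqrt(133) + 49)^(1/3) + 84^(1/3)*(sqrt(133) + 49)^(1/3))/28)*cos(3^(1/6)*c*(-28^(1/3)*3^(2/3)*(sqrt(133) + 49)^(1/3) + 18*98^(1/3)/(sqrt(133) + 49)^(1/3))/28) + C4*exp(c*(6*3^(2/3)*98^(1/3)/(sqrt(133) + 49)^(1/3) + 84^(1/3)*(sqrt(133) + 49)^(1/3))/14) - c^2/3 + 6*c/7


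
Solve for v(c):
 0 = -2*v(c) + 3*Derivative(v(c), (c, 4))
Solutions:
 v(c) = C1*exp(-2^(1/4)*3^(3/4)*c/3) + C2*exp(2^(1/4)*3^(3/4)*c/3) + C3*sin(2^(1/4)*3^(3/4)*c/3) + C4*cos(2^(1/4)*3^(3/4)*c/3)


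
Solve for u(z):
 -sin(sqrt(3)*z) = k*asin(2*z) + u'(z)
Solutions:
 u(z) = C1 - k*(z*asin(2*z) + sqrt(1 - 4*z^2)/2) + sqrt(3)*cos(sqrt(3)*z)/3


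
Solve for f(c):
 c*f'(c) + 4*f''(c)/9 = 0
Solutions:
 f(c) = C1 + C2*erf(3*sqrt(2)*c/4)


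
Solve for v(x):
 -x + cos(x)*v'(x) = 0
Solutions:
 v(x) = C1 + Integral(x/cos(x), x)


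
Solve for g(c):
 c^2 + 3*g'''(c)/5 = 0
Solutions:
 g(c) = C1 + C2*c + C3*c^2 - c^5/36


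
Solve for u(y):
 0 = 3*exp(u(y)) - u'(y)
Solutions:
 u(y) = log(-1/(C1 + 3*y))


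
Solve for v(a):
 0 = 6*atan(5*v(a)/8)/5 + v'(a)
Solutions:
 Integral(1/atan(5*_y/8), (_y, v(a))) = C1 - 6*a/5


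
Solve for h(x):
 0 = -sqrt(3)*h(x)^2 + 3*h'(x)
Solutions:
 h(x) = -3/(C1 + sqrt(3)*x)


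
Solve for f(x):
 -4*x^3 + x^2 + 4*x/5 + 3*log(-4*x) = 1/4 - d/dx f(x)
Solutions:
 f(x) = C1 + x^4 - x^3/3 - 2*x^2/5 - 3*x*log(-x) + x*(13/4 - 6*log(2))


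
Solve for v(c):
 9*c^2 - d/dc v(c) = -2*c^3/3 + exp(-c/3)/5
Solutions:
 v(c) = C1 + c^4/6 + 3*c^3 + 3*exp(-c/3)/5


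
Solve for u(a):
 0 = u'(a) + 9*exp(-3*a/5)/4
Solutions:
 u(a) = C1 + 15*exp(-3*a/5)/4


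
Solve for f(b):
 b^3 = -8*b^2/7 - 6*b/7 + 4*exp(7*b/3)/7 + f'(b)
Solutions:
 f(b) = C1 + b^4/4 + 8*b^3/21 + 3*b^2/7 - 12*exp(7*b/3)/49


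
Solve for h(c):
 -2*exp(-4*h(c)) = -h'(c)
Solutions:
 h(c) = log(-I*(C1 + 8*c)^(1/4))
 h(c) = log(I*(C1 + 8*c)^(1/4))
 h(c) = log(-(C1 + 8*c)^(1/4))
 h(c) = log(C1 + 8*c)/4


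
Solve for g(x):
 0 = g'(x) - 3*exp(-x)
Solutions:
 g(x) = C1 - 3*exp(-x)


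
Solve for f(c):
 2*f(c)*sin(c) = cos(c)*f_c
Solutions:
 f(c) = C1/cos(c)^2


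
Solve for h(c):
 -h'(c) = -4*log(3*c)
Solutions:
 h(c) = C1 + 4*c*log(c) - 4*c + c*log(81)


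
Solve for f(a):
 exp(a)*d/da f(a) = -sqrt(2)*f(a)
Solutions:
 f(a) = C1*exp(sqrt(2)*exp(-a))


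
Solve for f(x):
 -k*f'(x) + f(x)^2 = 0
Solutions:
 f(x) = -k/(C1*k + x)


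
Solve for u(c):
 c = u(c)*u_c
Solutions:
 u(c) = -sqrt(C1 + c^2)
 u(c) = sqrt(C1 + c^2)


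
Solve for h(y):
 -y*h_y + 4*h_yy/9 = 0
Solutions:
 h(y) = C1 + C2*erfi(3*sqrt(2)*y/4)


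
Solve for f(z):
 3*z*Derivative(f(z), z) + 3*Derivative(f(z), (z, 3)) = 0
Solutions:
 f(z) = C1 + Integral(C2*airyai(-z) + C3*airybi(-z), z)


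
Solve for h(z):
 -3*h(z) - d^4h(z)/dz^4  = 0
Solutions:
 h(z) = (C1*sin(sqrt(2)*3^(1/4)*z/2) + C2*cos(sqrt(2)*3^(1/4)*z/2))*exp(-sqrt(2)*3^(1/4)*z/2) + (C3*sin(sqrt(2)*3^(1/4)*z/2) + C4*cos(sqrt(2)*3^(1/4)*z/2))*exp(sqrt(2)*3^(1/4)*z/2)


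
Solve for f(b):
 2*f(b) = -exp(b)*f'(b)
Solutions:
 f(b) = C1*exp(2*exp(-b))


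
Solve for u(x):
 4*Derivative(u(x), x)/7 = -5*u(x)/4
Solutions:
 u(x) = C1*exp(-35*x/16)


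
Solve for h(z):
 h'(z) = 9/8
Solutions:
 h(z) = C1 + 9*z/8


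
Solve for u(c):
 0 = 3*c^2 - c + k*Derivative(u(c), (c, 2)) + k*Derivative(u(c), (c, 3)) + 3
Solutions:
 u(c) = C1 + C2*c + C3*exp(-c) - c^4/(4*k) + 7*c^3/(6*k) - 5*c^2/k


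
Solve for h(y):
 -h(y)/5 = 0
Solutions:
 h(y) = 0


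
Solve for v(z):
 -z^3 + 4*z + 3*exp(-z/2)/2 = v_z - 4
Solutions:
 v(z) = C1 - z^4/4 + 2*z^2 + 4*z - 3*exp(-z/2)


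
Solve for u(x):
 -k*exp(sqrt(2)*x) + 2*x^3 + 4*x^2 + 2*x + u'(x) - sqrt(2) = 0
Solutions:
 u(x) = C1 + sqrt(2)*k*exp(sqrt(2)*x)/2 - x^4/2 - 4*x^3/3 - x^2 + sqrt(2)*x


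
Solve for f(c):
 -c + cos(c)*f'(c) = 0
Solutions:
 f(c) = C1 + Integral(c/cos(c), c)


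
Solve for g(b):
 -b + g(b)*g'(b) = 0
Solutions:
 g(b) = -sqrt(C1 + b^2)
 g(b) = sqrt(C1 + b^2)


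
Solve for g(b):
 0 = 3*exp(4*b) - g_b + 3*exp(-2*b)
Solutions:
 g(b) = C1 + 3*exp(4*b)/4 - 3*exp(-2*b)/2


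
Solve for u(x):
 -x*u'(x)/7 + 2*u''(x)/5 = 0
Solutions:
 u(x) = C1 + C2*erfi(sqrt(35)*x/14)


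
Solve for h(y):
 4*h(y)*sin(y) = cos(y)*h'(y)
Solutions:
 h(y) = C1/cos(y)^4


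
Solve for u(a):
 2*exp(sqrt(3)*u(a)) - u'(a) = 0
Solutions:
 u(a) = sqrt(3)*(2*log(-1/(C1 + 2*a)) - log(3))/6


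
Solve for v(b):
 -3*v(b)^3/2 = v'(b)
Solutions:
 v(b) = -sqrt(-1/(C1 - 3*b))
 v(b) = sqrt(-1/(C1 - 3*b))


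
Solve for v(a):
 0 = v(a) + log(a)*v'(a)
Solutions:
 v(a) = C1*exp(-li(a))


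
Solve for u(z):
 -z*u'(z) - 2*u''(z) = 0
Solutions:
 u(z) = C1 + C2*erf(z/2)


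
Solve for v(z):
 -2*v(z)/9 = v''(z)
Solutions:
 v(z) = C1*sin(sqrt(2)*z/3) + C2*cos(sqrt(2)*z/3)


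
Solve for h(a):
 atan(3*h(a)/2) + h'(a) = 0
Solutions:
 Integral(1/atan(3*_y/2), (_y, h(a))) = C1 - a


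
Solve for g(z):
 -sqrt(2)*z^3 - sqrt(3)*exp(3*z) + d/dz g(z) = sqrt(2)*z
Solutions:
 g(z) = C1 + sqrt(2)*z^4/4 + sqrt(2)*z^2/2 + sqrt(3)*exp(3*z)/3


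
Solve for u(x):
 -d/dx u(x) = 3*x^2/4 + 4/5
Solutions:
 u(x) = C1 - x^3/4 - 4*x/5


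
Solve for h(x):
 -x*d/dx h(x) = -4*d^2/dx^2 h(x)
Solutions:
 h(x) = C1 + C2*erfi(sqrt(2)*x/4)


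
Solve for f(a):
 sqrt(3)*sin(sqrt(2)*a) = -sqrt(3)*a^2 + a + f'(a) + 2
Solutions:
 f(a) = C1 + sqrt(3)*a^3/3 - a^2/2 - 2*a - sqrt(6)*cos(sqrt(2)*a)/2


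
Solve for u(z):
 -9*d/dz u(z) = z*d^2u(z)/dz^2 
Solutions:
 u(z) = C1 + C2/z^8


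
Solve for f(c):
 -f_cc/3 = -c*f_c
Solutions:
 f(c) = C1 + C2*erfi(sqrt(6)*c/2)


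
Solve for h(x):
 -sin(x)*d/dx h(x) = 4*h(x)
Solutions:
 h(x) = C1*(cos(x)^2 + 2*cos(x) + 1)/(cos(x)^2 - 2*cos(x) + 1)


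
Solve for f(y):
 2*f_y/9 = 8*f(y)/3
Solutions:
 f(y) = C1*exp(12*y)


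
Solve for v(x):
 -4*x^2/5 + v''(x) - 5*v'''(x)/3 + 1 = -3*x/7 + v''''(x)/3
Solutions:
 v(x) = C1 + C2*x + C3*exp(x*(-5 + sqrt(37))/2) + C4*exp(-x*(5 + sqrt(37))/2) + x^4/15 + 47*x^3/126 + 514*x^2/315


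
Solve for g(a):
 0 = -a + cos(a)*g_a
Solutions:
 g(a) = C1 + Integral(a/cos(a), a)


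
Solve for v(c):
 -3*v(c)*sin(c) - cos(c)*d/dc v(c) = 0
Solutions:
 v(c) = C1*cos(c)^3


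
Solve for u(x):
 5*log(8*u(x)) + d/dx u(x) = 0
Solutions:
 Integral(1/(log(_y) + 3*log(2)), (_y, u(x)))/5 = C1 - x


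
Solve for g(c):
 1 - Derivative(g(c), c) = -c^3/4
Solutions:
 g(c) = C1 + c^4/16 + c


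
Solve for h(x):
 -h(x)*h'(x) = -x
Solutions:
 h(x) = -sqrt(C1 + x^2)
 h(x) = sqrt(C1 + x^2)


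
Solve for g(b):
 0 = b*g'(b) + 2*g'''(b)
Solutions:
 g(b) = C1 + Integral(C2*airyai(-2^(2/3)*b/2) + C3*airybi(-2^(2/3)*b/2), b)


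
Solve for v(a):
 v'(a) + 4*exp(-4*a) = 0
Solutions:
 v(a) = C1 + exp(-4*a)


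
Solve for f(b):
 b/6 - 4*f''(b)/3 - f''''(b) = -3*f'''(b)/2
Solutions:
 f(b) = C1 + C2*b + b^3/48 + 9*b^2/128 + (C3*sin(sqrt(111)*b/12) + C4*cos(sqrt(111)*b/12))*exp(3*b/4)


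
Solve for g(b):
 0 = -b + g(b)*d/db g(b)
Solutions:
 g(b) = -sqrt(C1 + b^2)
 g(b) = sqrt(C1 + b^2)


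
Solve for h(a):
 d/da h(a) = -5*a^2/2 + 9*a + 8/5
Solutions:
 h(a) = C1 - 5*a^3/6 + 9*a^2/2 + 8*a/5


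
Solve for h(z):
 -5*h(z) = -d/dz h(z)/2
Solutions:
 h(z) = C1*exp(10*z)


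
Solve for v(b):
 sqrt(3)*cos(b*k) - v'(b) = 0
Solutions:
 v(b) = C1 + sqrt(3)*sin(b*k)/k


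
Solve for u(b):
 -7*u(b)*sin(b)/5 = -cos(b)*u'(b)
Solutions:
 u(b) = C1/cos(b)^(7/5)


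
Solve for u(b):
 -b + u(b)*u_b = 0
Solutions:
 u(b) = -sqrt(C1 + b^2)
 u(b) = sqrt(C1 + b^2)


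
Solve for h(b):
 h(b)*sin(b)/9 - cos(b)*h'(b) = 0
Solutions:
 h(b) = C1/cos(b)^(1/9)


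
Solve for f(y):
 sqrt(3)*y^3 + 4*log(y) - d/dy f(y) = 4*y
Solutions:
 f(y) = C1 + sqrt(3)*y^4/4 - 2*y^2 + 4*y*log(y) - 4*y


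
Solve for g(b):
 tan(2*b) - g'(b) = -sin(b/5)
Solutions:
 g(b) = C1 - log(cos(2*b))/2 - 5*cos(b/5)


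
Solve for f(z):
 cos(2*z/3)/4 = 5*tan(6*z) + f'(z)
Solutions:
 f(z) = C1 + 5*log(cos(6*z))/6 + 3*sin(2*z/3)/8


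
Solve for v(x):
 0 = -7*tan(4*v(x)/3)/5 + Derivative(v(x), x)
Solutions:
 v(x) = -3*asin(C1*exp(28*x/15))/4 + 3*pi/4
 v(x) = 3*asin(C1*exp(28*x/15))/4


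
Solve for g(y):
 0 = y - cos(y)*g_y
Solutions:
 g(y) = C1 + Integral(y/cos(y), y)


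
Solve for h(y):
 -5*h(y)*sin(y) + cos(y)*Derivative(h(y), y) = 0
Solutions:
 h(y) = C1/cos(y)^5


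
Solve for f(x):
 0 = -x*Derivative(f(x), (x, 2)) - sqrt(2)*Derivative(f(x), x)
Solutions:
 f(x) = C1 + C2*x^(1 - sqrt(2))


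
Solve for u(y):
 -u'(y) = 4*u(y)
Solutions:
 u(y) = C1*exp(-4*y)


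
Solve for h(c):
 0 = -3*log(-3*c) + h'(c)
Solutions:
 h(c) = C1 + 3*c*log(-c) + 3*c*(-1 + log(3))


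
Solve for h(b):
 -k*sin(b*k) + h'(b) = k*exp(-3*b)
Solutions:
 h(b) = C1 - k*exp(-3*b)/3 - cos(b*k)


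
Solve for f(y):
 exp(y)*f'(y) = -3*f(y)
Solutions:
 f(y) = C1*exp(3*exp(-y))


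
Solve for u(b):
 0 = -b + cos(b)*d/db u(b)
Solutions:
 u(b) = C1 + Integral(b/cos(b), b)


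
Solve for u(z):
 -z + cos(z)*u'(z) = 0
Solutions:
 u(z) = C1 + Integral(z/cos(z), z)


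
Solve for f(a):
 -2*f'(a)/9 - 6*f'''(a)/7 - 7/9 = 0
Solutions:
 f(a) = C1 + C2*sin(sqrt(21)*a/9) + C3*cos(sqrt(21)*a/9) - 7*a/2


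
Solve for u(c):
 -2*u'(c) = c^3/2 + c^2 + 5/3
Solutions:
 u(c) = C1 - c^4/16 - c^3/6 - 5*c/6


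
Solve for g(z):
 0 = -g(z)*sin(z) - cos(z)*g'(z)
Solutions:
 g(z) = C1*cos(z)


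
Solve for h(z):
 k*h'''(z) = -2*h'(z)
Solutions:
 h(z) = C1 + C2*exp(-sqrt(2)*z*sqrt(-1/k)) + C3*exp(sqrt(2)*z*sqrt(-1/k))


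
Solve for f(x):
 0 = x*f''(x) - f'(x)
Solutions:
 f(x) = C1 + C2*x^2


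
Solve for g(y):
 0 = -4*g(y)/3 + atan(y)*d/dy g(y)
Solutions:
 g(y) = C1*exp(4*Integral(1/atan(y), y)/3)


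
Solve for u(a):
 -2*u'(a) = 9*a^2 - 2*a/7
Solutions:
 u(a) = C1 - 3*a^3/2 + a^2/14


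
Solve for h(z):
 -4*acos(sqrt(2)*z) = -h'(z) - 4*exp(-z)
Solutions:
 h(z) = C1 + 4*z*acos(sqrt(2)*z) - 2*sqrt(2)*sqrt(1 - 2*z^2) + 4*exp(-z)


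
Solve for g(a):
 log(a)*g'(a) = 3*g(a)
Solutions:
 g(a) = C1*exp(3*li(a))


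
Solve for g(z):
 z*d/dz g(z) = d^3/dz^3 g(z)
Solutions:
 g(z) = C1 + Integral(C2*airyai(z) + C3*airybi(z), z)


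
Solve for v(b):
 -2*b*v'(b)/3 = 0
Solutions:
 v(b) = C1


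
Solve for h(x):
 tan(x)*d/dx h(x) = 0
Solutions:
 h(x) = C1


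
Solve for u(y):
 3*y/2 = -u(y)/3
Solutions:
 u(y) = -9*y/2


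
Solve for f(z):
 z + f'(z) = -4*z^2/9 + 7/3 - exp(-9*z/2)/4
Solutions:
 f(z) = C1 - 4*z^3/27 - z^2/2 + 7*z/3 + exp(-9*z/2)/18


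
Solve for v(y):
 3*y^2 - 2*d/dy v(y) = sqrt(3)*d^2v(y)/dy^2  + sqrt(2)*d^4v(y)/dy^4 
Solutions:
 v(y) = C1 + C2*exp(y*(-6^(5/6)/(3*sqrt(2) + sqrt(sqrt(6) + 18))^(1/3) + 6^(2/3)*(3*sqrt(2) + sqrt(sqrt(6) + 18))^(1/3))/12)*sin(y*(2^(5/6)*3^(1/3)/(3*sqrt(2) + sqrt(sqrt(6) + 18))^(1/3) + 2^(2/3)*3^(1/6)*(3*sqrt(2) + sqrt(sqrt(6) + 18))^(1/3))/4) + C3*exp(y*(-6^(5/6)/(3*sqrt(2) + sqrt(sqrt(6) + 18))^(1/3) + 6^(2/3)*(3*sqrt(2) + sqrt(sqrt(6) + 18))^(1/3))/12)*cos(y*(2^(5/6)*3^(1/3)/(3*sqrt(2) + sqrt(sqrt(6) + 18))^(1/3) + 2^(2/3)*3^(1/6)*(3*sqrt(2) + sqrt(sqrt(6) + 18))^(1/3))/4) + C4*exp(-y*(-6^(5/6)/(3*sqrt(2) + sqrt(sqrt(6) + 18))^(1/3) + 6^(2/3)*(3*sqrt(2) + sqrt(sqrt(6) + 18))^(1/3))/6) + y^3/2 - 3*sqrt(3)*y^2/4 + 9*y/4


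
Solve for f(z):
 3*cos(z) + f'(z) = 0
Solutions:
 f(z) = C1 - 3*sin(z)


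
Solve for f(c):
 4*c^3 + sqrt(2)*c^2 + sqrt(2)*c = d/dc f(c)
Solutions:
 f(c) = C1 + c^4 + sqrt(2)*c^3/3 + sqrt(2)*c^2/2


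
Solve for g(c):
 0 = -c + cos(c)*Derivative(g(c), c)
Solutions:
 g(c) = C1 + Integral(c/cos(c), c)


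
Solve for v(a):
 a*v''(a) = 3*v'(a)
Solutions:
 v(a) = C1 + C2*a^4


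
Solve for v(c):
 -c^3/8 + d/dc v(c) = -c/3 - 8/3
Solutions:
 v(c) = C1 + c^4/32 - c^2/6 - 8*c/3


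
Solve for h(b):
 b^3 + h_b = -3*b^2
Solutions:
 h(b) = C1 - b^4/4 - b^3


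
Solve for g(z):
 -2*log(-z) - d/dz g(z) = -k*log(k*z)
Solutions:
 g(z) = C1 + z*(k - 2)*log(-z) + z*(k*log(-k) - k + 2)


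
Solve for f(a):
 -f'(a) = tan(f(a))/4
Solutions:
 f(a) = pi - asin(C1*exp(-a/4))
 f(a) = asin(C1*exp(-a/4))


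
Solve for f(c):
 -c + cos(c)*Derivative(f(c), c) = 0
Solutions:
 f(c) = C1 + Integral(c/cos(c), c)


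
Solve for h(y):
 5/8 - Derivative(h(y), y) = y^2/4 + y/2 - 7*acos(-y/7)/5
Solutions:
 h(y) = C1 - y^3/12 - y^2/4 + 7*y*acos(-y/7)/5 + 5*y/8 + 7*sqrt(49 - y^2)/5


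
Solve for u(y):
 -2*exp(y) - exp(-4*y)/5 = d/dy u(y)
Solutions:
 u(y) = C1 - 2*exp(y) + exp(-4*y)/20


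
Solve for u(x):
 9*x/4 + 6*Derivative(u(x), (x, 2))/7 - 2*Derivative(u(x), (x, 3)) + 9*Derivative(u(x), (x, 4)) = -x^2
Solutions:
 u(x) = C1 + C2*x - 7*x^4/72 - 581*x^3/432 + 1225*x^2/432 + (C3*sin(sqrt(329)*x/63) + C4*cos(sqrt(329)*x/63))*exp(x/9)


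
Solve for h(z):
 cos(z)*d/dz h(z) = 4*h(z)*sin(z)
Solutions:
 h(z) = C1/cos(z)^4


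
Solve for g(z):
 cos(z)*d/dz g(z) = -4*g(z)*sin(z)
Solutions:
 g(z) = C1*cos(z)^4


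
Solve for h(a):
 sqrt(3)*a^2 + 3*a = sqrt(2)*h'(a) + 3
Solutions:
 h(a) = C1 + sqrt(6)*a^3/6 + 3*sqrt(2)*a^2/4 - 3*sqrt(2)*a/2


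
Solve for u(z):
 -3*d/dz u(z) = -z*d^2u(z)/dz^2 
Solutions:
 u(z) = C1 + C2*z^4


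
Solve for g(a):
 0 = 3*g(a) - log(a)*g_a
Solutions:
 g(a) = C1*exp(3*li(a))


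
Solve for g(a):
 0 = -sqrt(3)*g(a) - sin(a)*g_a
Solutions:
 g(a) = C1*(cos(a) + 1)^(sqrt(3)/2)/(cos(a) - 1)^(sqrt(3)/2)


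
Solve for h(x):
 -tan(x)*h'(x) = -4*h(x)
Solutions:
 h(x) = C1*sin(x)^4


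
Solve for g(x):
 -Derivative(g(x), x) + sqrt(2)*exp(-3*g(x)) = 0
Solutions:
 g(x) = log(C1 + 3*sqrt(2)*x)/3
 g(x) = log((-3^(1/3) - 3^(5/6)*I)*(C1 + sqrt(2)*x)^(1/3)/2)
 g(x) = log((-3^(1/3) + 3^(5/6)*I)*(C1 + sqrt(2)*x)^(1/3)/2)


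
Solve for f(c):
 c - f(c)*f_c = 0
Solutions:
 f(c) = -sqrt(C1 + c^2)
 f(c) = sqrt(C1 + c^2)


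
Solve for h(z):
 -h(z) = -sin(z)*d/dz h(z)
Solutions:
 h(z) = C1*sqrt(cos(z) - 1)/sqrt(cos(z) + 1)


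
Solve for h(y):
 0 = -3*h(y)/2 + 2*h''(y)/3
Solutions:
 h(y) = C1*exp(-3*y/2) + C2*exp(3*y/2)


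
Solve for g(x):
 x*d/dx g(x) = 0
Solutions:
 g(x) = C1


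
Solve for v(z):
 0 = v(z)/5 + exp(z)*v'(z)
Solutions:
 v(z) = C1*exp(exp(-z)/5)


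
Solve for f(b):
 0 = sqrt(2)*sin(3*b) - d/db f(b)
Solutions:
 f(b) = C1 - sqrt(2)*cos(3*b)/3


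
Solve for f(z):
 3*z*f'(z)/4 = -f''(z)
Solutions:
 f(z) = C1 + C2*erf(sqrt(6)*z/4)


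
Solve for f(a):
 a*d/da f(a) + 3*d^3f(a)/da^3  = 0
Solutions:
 f(a) = C1 + Integral(C2*airyai(-3^(2/3)*a/3) + C3*airybi(-3^(2/3)*a/3), a)


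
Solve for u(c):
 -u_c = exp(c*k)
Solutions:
 u(c) = C1 - exp(c*k)/k


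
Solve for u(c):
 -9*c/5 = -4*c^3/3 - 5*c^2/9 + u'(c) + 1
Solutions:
 u(c) = C1 + c^4/3 + 5*c^3/27 - 9*c^2/10 - c


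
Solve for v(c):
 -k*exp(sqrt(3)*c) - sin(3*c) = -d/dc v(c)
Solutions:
 v(c) = C1 + sqrt(3)*k*exp(sqrt(3)*c)/3 - cos(3*c)/3


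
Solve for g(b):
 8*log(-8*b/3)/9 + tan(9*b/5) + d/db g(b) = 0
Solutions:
 g(b) = C1 - 8*b*log(-b)/9 - 8*b*log(2)/3 + 8*b/9 + 8*b*log(3)/9 + 5*log(cos(9*b/5))/9


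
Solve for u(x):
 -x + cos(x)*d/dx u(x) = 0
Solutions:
 u(x) = C1 + Integral(x/cos(x), x)


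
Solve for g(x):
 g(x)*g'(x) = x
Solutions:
 g(x) = -sqrt(C1 + x^2)
 g(x) = sqrt(C1 + x^2)


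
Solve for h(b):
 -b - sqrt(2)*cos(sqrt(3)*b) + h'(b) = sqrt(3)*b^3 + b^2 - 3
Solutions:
 h(b) = C1 + sqrt(3)*b^4/4 + b^3/3 + b^2/2 - 3*b + sqrt(6)*sin(sqrt(3)*b)/3


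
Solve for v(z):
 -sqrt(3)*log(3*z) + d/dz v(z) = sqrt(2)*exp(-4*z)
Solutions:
 v(z) = C1 + sqrt(3)*z*log(z) + sqrt(3)*z*(-1 + log(3)) - sqrt(2)*exp(-4*z)/4


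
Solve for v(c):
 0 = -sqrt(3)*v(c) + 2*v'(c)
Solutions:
 v(c) = C1*exp(sqrt(3)*c/2)


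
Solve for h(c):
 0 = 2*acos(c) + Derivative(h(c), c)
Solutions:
 h(c) = C1 - 2*c*acos(c) + 2*sqrt(1 - c^2)


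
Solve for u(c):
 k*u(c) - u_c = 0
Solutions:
 u(c) = C1*exp(c*k)


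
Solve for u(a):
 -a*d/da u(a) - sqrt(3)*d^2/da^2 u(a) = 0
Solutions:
 u(a) = C1 + C2*erf(sqrt(2)*3^(3/4)*a/6)


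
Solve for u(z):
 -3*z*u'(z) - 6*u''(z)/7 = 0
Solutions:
 u(z) = C1 + C2*erf(sqrt(7)*z/2)


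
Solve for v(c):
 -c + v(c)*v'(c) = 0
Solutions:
 v(c) = -sqrt(C1 + c^2)
 v(c) = sqrt(C1 + c^2)


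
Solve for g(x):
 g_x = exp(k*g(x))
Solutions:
 g(x) = Piecewise((log(-1/(C1*k + k*x))/k, Ne(k, 0)), (nan, True))
 g(x) = Piecewise((C1 + x, Eq(k, 0)), (nan, True))


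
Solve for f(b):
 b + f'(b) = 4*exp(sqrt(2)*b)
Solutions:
 f(b) = C1 - b^2/2 + 2*sqrt(2)*exp(sqrt(2)*b)


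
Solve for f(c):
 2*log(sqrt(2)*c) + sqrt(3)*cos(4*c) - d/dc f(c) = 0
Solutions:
 f(c) = C1 + 2*c*log(c) - 2*c + c*log(2) + sqrt(3)*sin(4*c)/4


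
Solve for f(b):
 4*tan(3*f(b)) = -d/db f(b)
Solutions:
 f(b) = -asin(C1*exp(-12*b))/3 + pi/3
 f(b) = asin(C1*exp(-12*b))/3


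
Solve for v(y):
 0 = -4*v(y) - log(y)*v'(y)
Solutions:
 v(y) = C1*exp(-4*li(y))


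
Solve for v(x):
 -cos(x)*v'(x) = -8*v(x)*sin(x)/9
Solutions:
 v(x) = C1/cos(x)^(8/9)


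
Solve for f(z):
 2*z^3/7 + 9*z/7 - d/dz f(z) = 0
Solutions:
 f(z) = C1 + z^4/14 + 9*z^2/14


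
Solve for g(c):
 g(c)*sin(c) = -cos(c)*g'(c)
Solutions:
 g(c) = C1*cos(c)


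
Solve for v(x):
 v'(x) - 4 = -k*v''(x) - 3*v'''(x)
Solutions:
 v(x) = C1 + C2*exp(x*(-k + sqrt(k^2 - 12))/6) + C3*exp(-x*(k + sqrt(k^2 - 12))/6) + 4*x


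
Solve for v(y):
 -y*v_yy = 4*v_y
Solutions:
 v(y) = C1 + C2/y^3


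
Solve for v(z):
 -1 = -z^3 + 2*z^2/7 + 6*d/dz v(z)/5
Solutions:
 v(z) = C1 + 5*z^4/24 - 5*z^3/63 - 5*z/6


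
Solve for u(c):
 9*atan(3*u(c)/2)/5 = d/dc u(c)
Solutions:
 Integral(1/atan(3*_y/2), (_y, u(c))) = C1 + 9*c/5


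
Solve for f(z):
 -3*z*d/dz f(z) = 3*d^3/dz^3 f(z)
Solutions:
 f(z) = C1 + Integral(C2*airyai(-z) + C3*airybi(-z), z)


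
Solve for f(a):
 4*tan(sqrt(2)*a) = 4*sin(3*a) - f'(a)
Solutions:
 f(a) = C1 + 2*sqrt(2)*log(cos(sqrt(2)*a)) - 4*cos(3*a)/3


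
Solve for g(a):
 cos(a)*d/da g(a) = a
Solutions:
 g(a) = C1 + Integral(a/cos(a), a)


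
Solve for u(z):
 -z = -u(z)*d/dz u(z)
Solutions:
 u(z) = -sqrt(C1 + z^2)
 u(z) = sqrt(C1 + z^2)


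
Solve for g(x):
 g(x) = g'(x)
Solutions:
 g(x) = C1*exp(x)


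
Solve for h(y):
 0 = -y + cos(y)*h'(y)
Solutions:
 h(y) = C1 + Integral(y/cos(y), y)


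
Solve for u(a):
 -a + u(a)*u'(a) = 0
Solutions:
 u(a) = -sqrt(C1 + a^2)
 u(a) = sqrt(C1 + a^2)


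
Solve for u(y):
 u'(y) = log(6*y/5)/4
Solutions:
 u(y) = C1 + y*log(y)/4 - y*log(5)/4 - y/4 + y*log(6)/4


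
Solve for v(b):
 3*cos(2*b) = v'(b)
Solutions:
 v(b) = C1 + 3*sin(2*b)/2


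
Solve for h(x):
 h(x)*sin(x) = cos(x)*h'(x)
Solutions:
 h(x) = C1/cos(x)


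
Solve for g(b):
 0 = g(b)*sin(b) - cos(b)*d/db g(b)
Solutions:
 g(b) = C1/cos(b)


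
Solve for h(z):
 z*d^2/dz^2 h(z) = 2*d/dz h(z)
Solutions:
 h(z) = C1 + C2*z^3


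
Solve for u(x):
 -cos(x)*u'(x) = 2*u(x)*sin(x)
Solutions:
 u(x) = C1*cos(x)^2


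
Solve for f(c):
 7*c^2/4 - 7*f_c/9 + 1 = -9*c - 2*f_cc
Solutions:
 f(c) = C1 + C2*exp(7*c/18) + 3*c^3/4 + 81*c^2/7 + 2979*c/49


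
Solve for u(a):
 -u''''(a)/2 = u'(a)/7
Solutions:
 u(a) = C1 + C4*exp(-2^(1/3)*7^(2/3)*a/7) + (C2*sin(2^(1/3)*sqrt(3)*7^(2/3)*a/14) + C3*cos(2^(1/3)*sqrt(3)*7^(2/3)*a/14))*exp(2^(1/3)*7^(2/3)*a/14)


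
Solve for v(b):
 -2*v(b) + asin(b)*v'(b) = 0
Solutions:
 v(b) = C1*exp(2*Integral(1/asin(b), b))


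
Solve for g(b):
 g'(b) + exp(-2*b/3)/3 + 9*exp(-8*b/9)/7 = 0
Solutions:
 g(b) = C1 + exp(-2*b/3)/2 + 81*exp(-8*b/9)/56


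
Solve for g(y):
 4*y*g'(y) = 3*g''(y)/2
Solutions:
 g(y) = C1 + C2*erfi(2*sqrt(3)*y/3)


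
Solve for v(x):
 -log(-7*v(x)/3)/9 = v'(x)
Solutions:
 9*Integral(1/(log(-_y) - log(3) + log(7)), (_y, v(x))) = C1 - x


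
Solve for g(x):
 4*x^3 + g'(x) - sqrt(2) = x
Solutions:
 g(x) = C1 - x^4 + x^2/2 + sqrt(2)*x


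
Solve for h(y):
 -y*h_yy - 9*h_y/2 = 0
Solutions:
 h(y) = C1 + C2/y^(7/2)


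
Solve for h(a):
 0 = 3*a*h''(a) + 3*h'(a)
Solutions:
 h(a) = C1 + C2*log(a)


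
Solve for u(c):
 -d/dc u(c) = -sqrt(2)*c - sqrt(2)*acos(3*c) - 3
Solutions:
 u(c) = C1 + sqrt(2)*c^2/2 + 3*c + sqrt(2)*(c*acos(3*c) - sqrt(1 - 9*c^2)/3)


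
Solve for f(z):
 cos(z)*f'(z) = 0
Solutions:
 f(z) = C1


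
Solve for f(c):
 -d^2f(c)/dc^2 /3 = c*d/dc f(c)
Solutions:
 f(c) = C1 + C2*erf(sqrt(6)*c/2)


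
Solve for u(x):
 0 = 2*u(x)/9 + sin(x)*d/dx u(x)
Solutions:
 u(x) = C1*(cos(x) + 1)^(1/9)/(cos(x) - 1)^(1/9)


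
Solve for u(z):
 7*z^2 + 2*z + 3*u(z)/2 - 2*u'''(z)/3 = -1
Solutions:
 u(z) = C3*exp(2^(1/3)*3^(2/3)*z/2) - 14*z^2/3 - 4*z/3 + (C1*sin(3*2^(1/3)*3^(1/6)*z/4) + C2*cos(3*2^(1/3)*3^(1/6)*z/4))*exp(-2^(1/3)*3^(2/3)*z/4) - 2/3


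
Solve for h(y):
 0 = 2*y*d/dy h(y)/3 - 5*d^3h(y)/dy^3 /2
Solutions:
 h(y) = C1 + Integral(C2*airyai(30^(2/3)*y/15) + C3*airybi(30^(2/3)*y/15), y)


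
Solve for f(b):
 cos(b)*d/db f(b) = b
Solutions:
 f(b) = C1 + Integral(b/cos(b), b)


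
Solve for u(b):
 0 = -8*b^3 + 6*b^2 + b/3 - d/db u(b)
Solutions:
 u(b) = C1 - 2*b^4 + 2*b^3 + b^2/6


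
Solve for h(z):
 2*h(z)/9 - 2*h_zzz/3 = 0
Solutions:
 h(z) = C3*exp(3^(2/3)*z/3) + (C1*sin(3^(1/6)*z/2) + C2*cos(3^(1/6)*z/2))*exp(-3^(2/3)*z/6)


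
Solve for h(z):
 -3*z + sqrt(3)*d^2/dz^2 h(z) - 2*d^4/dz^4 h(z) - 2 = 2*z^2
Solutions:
 h(z) = C1 + C2*z + C3*exp(-sqrt(2)*3^(1/4)*z/2) + C4*exp(sqrt(2)*3^(1/4)*z/2) + sqrt(3)*z^4/18 + sqrt(3)*z^3/6 + z^2*(sqrt(3) + 4)/3


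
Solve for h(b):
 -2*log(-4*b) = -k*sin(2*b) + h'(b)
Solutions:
 h(b) = C1 - 2*b*log(-b) - 4*b*log(2) + 2*b - k*cos(2*b)/2


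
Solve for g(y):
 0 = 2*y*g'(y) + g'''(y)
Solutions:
 g(y) = C1 + Integral(C2*airyai(-2^(1/3)*y) + C3*airybi(-2^(1/3)*y), y)


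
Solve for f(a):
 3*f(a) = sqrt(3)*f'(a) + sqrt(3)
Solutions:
 f(a) = C1*exp(sqrt(3)*a) + sqrt(3)/3


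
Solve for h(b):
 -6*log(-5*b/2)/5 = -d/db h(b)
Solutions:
 h(b) = C1 + 6*b*log(-b)/5 + 6*b*(-1 - log(2) + log(5))/5


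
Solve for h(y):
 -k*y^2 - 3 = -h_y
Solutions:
 h(y) = C1 + k*y^3/3 + 3*y


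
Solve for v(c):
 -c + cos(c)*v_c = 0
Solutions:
 v(c) = C1 + Integral(c/cos(c), c)


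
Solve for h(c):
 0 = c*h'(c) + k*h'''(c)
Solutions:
 h(c) = C1 + Integral(C2*airyai(c*(-1/k)^(1/3)) + C3*airybi(c*(-1/k)^(1/3)), c)


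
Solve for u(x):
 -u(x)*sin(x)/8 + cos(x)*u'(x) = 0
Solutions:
 u(x) = C1/cos(x)^(1/8)


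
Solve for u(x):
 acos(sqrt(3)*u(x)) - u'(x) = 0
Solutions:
 Integral(1/acos(sqrt(3)*_y), (_y, u(x))) = C1 + x


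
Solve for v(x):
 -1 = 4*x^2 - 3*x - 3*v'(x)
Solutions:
 v(x) = C1 + 4*x^3/9 - x^2/2 + x/3


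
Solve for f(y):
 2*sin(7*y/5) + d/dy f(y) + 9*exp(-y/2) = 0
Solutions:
 f(y) = C1 + 10*cos(7*y/5)/7 + 18*exp(-y/2)


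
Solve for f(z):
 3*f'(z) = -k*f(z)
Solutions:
 f(z) = C1*exp(-k*z/3)


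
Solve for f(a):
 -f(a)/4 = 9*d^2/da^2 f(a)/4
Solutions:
 f(a) = C1*sin(a/3) + C2*cos(a/3)


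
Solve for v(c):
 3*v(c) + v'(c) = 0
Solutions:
 v(c) = C1*exp(-3*c)


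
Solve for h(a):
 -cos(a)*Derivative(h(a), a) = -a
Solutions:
 h(a) = C1 + Integral(a/cos(a), a)


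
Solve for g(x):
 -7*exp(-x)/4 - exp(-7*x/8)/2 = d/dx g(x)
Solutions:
 g(x) = C1 + 7*exp(-x)/4 + 4*exp(-7*x/8)/7


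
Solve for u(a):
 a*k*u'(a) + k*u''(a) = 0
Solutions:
 u(a) = C1 + C2*erf(sqrt(2)*a/2)


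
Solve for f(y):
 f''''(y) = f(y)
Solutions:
 f(y) = C1*exp(-y) + C2*exp(y) + C3*sin(y) + C4*cos(y)


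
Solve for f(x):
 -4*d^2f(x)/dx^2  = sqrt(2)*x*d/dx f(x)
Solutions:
 f(x) = C1 + C2*erf(2^(3/4)*x/4)


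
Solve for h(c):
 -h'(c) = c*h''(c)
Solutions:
 h(c) = C1 + C2*log(c)


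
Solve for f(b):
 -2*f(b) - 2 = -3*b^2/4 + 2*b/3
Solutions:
 f(b) = 3*b^2/8 - b/3 - 1


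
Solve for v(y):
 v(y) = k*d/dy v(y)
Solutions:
 v(y) = C1*exp(y/k)


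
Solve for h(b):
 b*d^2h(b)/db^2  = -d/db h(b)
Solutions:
 h(b) = C1 + C2*log(b)


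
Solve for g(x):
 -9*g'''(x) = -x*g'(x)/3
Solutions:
 g(x) = C1 + Integral(C2*airyai(x/3) + C3*airybi(x/3), x)


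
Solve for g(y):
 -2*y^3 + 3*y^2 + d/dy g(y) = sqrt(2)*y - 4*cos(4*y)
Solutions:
 g(y) = C1 + y^4/2 - y^3 + sqrt(2)*y^2/2 - sin(4*y)
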